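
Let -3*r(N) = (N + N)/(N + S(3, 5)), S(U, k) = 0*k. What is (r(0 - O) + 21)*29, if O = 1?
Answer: 1769/3 ≈ 589.67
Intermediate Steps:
S(U, k) = 0
r(N) = -⅔ (r(N) = -(N + N)/(3*(N + 0)) = -2*N/(3*N) = -⅓*2 = -⅔)
(r(0 - O) + 21)*29 = (-⅔ + 21)*29 = (61/3)*29 = 1769/3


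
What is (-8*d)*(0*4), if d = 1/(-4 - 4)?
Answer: 0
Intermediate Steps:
d = -⅛ (d = 1/(-8) = -⅛ ≈ -0.12500)
(-8*d)*(0*4) = (-8*(-⅛))*(0*4) = 1*0 = 0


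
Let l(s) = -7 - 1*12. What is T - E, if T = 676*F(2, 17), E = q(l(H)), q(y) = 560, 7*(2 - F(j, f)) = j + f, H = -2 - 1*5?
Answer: -7300/7 ≈ -1042.9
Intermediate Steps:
H = -7 (H = -2 - 5 = -7)
l(s) = -19 (l(s) = -7 - 12 = -19)
F(j, f) = 2 - f/7 - j/7 (F(j, f) = 2 - (j + f)/7 = 2 - (f + j)/7 = 2 + (-f/7 - j/7) = 2 - f/7 - j/7)
E = 560
T = -3380/7 (T = 676*(2 - ⅐*17 - ⅐*2) = 676*(2 - 17/7 - 2/7) = 676*(-5/7) = -3380/7 ≈ -482.86)
T - E = -3380/7 - 1*560 = -3380/7 - 560 = -7300/7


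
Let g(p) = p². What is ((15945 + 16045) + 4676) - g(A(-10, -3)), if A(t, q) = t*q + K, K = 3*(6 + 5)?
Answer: 32697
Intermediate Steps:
K = 33 (K = 3*11 = 33)
A(t, q) = 33 + q*t (A(t, q) = t*q + 33 = q*t + 33 = 33 + q*t)
((15945 + 16045) + 4676) - g(A(-10, -3)) = ((15945 + 16045) + 4676) - (33 - 3*(-10))² = (31990 + 4676) - (33 + 30)² = 36666 - 1*63² = 36666 - 1*3969 = 36666 - 3969 = 32697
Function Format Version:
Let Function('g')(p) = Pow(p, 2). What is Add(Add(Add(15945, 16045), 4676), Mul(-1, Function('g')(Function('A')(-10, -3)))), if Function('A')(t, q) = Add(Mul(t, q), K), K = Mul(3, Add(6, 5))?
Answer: 32697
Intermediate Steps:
K = 33 (K = Mul(3, 11) = 33)
Function('A')(t, q) = Add(33, Mul(q, t)) (Function('A')(t, q) = Add(Mul(t, q), 33) = Add(Mul(q, t), 33) = Add(33, Mul(q, t)))
Add(Add(Add(15945, 16045), 4676), Mul(-1, Function('g')(Function('A')(-10, -3)))) = Add(Add(Add(15945, 16045), 4676), Mul(-1, Pow(Add(33, Mul(-3, -10)), 2))) = Add(Add(31990, 4676), Mul(-1, Pow(Add(33, 30), 2))) = Add(36666, Mul(-1, Pow(63, 2))) = Add(36666, Mul(-1, 3969)) = Add(36666, -3969) = 32697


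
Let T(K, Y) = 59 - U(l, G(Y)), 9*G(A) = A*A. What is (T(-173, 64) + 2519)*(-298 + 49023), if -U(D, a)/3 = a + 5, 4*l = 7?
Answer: 578609375/3 ≈ 1.9287e+8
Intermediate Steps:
l = 7/4 (l = (¼)*7 = 7/4 ≈ 1.7500)
G(A) = A²/9 (G(A) = (A*A)/9 = A²/9)
U(D, a) = -15 - 3*a (U(D, a) = -3*(a + 5) = -3*(5 + a) = -15 - 3*a)
T(K, Y) = 74 + Y²/3 (T(K, Y) = 59 - (-15 - Y²/3) = 59 + (15 + Y²/3) = 74 + Y²/3)
(T(-173, 64) + 2519)*(-298 + 49023) = ((74 + (⅓)*64²) + 2519)*(-298 + 49023) = ((74 + (⅓)*4096) + 2519)*48725 = ((74 + 4096/3) + 2519)*48725 = (4318/3 + 2519)*48725 = (11875/3)*48725 = 578609375/3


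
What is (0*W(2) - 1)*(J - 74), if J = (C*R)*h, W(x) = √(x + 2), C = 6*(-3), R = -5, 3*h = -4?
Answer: 194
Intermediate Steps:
h = -4/3 (h = (⅓)*(-4) = -4/3 ≈ -1.3333)
C = -18
W(x) = √(2 + x)
J = -120 (J = -18*(-5)*(-4/3) = 90*(-4/3) = -120)
(0*W(2) - 1)*(J - 74) = (0*√(2 + 2) - 1)*(-120 - 74) = (0*√4 - 1)*(-194) = (0*2 - 1)*(-194) = (0 - 1)*(-194) = -1*(-194) = 194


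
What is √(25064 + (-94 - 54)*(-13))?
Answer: 2*√6747 ≈ 164.28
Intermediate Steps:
√(25064 + (-94 - 54)*(-13)) = √(25064 - 148*(-13)) = √(25064 + 1924) = √26988 = 2*√6747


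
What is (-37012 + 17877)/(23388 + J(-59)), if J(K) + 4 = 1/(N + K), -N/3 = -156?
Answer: -7826215/9564057 ≈ -0.81829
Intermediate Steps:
N = 468 (N = -3*(-156) = 468)
J(K) = -4 + 1/(468 + K)
(-37012 + 17877)/(23388 + J(-59)) = (-37012 + 17877)/(23388 + (-1871 - 4*(-59))/(468 - 59)) = -19135/(23388 + (-1871 + 236)/409) = -19135/(23388 + (1/409)*(-1635)) = -19135/(23388 - 1635/409) = -19135/9564057/409 = -19135*409/9564057 = -7826215/9564057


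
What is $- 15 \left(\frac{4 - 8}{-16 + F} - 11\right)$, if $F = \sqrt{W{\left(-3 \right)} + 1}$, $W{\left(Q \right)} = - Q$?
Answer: $\frac{1125}{7} \approx 160.71$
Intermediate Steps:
$F = 2$ ($F = \sqrt{\left(-1\right) \left(-3\right) + 1} = \sqrt{3 + 1} = \sqrt{4} = 2$)
$- 15 \left(\frac{4 - 8}{-16 + F} - 11\right) = - 15 \left(\frac{4 - 8}{-16 + 2} - 11\right) = - 15 \left(- \frac{4}{-14} - 11\right) = - 15 \left(\left(-4\right) \left(- \frac{1}{14}\right) - 11\right) = - 15 \left(\frac{2}{7} - 11\right) = \left(-15\right) \left(- \frac{75}{7}\right) = \frac{1125}{7}$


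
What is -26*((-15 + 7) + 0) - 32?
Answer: 176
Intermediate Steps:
-26*((-15 + 7) + 0) - 32 = -26*(-8 + 0) - 32 = -26*(-8) - 32 = 208 - 32 = 176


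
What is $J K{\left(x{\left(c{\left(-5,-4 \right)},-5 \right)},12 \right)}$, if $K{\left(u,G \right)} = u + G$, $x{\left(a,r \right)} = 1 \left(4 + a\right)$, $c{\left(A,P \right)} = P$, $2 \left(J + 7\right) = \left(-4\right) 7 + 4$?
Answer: $-228$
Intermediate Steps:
$J = -19$ ($J = -7 + \frac{\left(-4\right) 7 + 4}{2} = -7 + \frac{-28 + 4}{2} = -7 + \frac{1}{2} \left(-24\right) = -7 - 12 = -19$)
$x{\left(a,r \right)} = 4 + a$
$K{\left(u,G \right)} = G + u$
$J K{\left(x{\left(c{\left(-5,-4 \right)},-5 \right)},12 \right)} = - 19 \left(12 + \left(4 - 4\right)\right) = - 19 \left(12 + 0\right) = \left(-19\right) 12 = -228$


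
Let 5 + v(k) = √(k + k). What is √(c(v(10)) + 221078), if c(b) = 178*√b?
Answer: √(221078 + 178*I*√(5 - 2*√5)) ≈ 470.19 + 0.138*I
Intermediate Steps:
v(k) = -5 + √2*√k (v(k) = -5 + √(k + k) = -5 + √(2*k) = -5 + √2*√k)
√(c(v(10)) + 221078) = √(178*√(-5 + √2*√10) + 221078) = √(178*√(-5 + 2*√5) + 221078) = √(221078 + 178*√(-5 + 2*√5))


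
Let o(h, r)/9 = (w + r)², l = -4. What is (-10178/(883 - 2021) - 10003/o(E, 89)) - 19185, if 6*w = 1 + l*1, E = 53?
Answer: -3076548862964/160435809 ≈ -19176.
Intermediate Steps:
w = -½ (w = (1 - 4*1)/6 = (1 - 4)/6 = (⅙)*(-3) = -½ ≈ -0.50000)
o(h, r) = 9*(-½ + r)²
(-10178/(883 - 2021) - 10003/o(E, 89)) - 19185 = (-10178/(883 - 2021) - 10003*4/(9*(-1 + 2*89)²)) - 19185 = (-10178/(-1138) - 10003*4/(9*(-1 + 178)²)) - 19185 = (-10178*(-1/1138) - 10003/((9/4)*177²)) - 19185 = (5089/569 - 10003/((9/4)*31329)) - 19185 = (5089/569 - 10003/281961/4) - 19185 = (5089/569 - 10003*4/281961) - 19185 = (5089/569 - 40012/281961) - 19185 = 1412132701/160435809 - 19185 = -3076548862964/160435809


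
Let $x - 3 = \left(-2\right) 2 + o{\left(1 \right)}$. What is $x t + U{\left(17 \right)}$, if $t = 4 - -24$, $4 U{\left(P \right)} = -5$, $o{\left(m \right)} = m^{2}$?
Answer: $- \frac{5}{4} \approx -1.25$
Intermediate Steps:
$U{\left(P \right)} = - \frac{5}{4}$ ($U{\left(P \right)} = \frac{1}{4} \left(-5\right) = - \frac{5}{4}$)
$t = 28$ ($t = 4 + 24 = 28$)
$x = 0$ ($x = 3 + \left(\left(-2\right) 2 + 1^{2}\right) = 3 + \left(-4 + 1\right) = 3 - 3 = 0$)
$x t + U{\left(17 \right)} = 0 \cdot 28 - \frac{5}{4} = 0 - \frac{5}{4} = - \frac{5}{4}$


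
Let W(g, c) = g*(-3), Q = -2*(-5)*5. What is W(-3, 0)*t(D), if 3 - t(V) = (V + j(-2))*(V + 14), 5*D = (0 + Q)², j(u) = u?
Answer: -2303721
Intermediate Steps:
Q = 50 (Q = 10*5 = 50)
W(g, c) = -3*g
D = 500 (D = (0 + 50)²/5 = (⅕)*50² = (⅕)*2500 = 500)
t(V) = 3 - (-2 + V)*(14 + V) (t(V) = 3 - (V - 2)*(V + 14) = 3 - (-2 + V)*(14 + V))
W(-3, 0)*t(D) = (-3*(-3))*(31 - 1*500² - 12*500) = 9*(31 - 1*250000 - 6000) = 9*(31 - 250000 - 6000) = 9*(-255969) = -2303721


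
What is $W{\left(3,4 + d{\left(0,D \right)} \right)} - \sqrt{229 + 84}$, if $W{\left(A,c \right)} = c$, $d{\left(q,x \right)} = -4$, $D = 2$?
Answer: $- \sqrt{313} \approx -17.692$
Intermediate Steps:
$W{\left(3,4 + d{\left(0,D \right)} \right)} - \sqrt{229 + 84} = \left(4 - 4\right) - \sqrt{229 + 84} = 0 - \sqrt{313} = - \sqrt{313}$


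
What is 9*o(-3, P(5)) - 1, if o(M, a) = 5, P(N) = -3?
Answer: 44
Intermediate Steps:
9*o(-3, P(5)) - 1 = 9*5 - 1 = 45 - 1 = 44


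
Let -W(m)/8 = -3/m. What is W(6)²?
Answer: 16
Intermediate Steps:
W(m) = 24/m (W(m) = -(-24)/m = 24/m)
W(6)² = (24/6)² = (24*(⅙))² = 4² = 16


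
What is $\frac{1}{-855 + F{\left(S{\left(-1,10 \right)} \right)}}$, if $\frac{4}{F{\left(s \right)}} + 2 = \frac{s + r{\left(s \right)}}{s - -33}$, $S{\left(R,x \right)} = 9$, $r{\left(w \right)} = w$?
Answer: $- \frac{11}{9433} \approx -0.0011661$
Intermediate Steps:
$F{\left(s \right)} = \frac{4}{-2 + \frac{2 s}{33 + s}}$ ($F{\left(s \right)} = \frac{4}{-2 + \frac{s + s}{s - -33}} = \frac{4}{-2 + \frac{2 s}{s + 33}} = \frac{4}{-2 + \frac{2 s}{33 + s}}$)
$\frac{1}{-855 + F{\left(S{\left(-1,10 \right)} \right)}} = \frac{1}{-855 - \frac{28}{11}} = \frac{1}{- \frac{9433}{11}} = - \frac{11}{9433}$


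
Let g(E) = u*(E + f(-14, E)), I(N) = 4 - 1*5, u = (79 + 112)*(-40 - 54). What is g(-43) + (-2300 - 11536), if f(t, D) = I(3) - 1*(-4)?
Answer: 704324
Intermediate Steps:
u = -17954 (u = 191*(-94) = -17954)
I(N) = -1 (I(N) = 4 - 5 = -1)
f(t, D) = 3 (f(t, D) = -1 - 1*(-4) = -1 + 4 = 3)
g(E) = -53862 - 17954*E (g(E) = -17954*(E + 3) = -17954*(3 + E) = -53862 - 17954*E)
g(-43) + (-2300 - 11536) = (-53862 - 17954*(-43)) + (-2300 - 11536) = (-53862 + 772022) - 13836 = 718160 - 13836 = 704324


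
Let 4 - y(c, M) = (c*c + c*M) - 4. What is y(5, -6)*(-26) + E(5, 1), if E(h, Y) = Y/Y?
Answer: -337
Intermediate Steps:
E(h, Y) = 1
y(c, M) = 8 - c² - M*c (y(c, M) = 4 - ((c*c + c*M) - 4) = 4 - ((c² + M*c) - 4) = 4 - (-4 + c² + M*c) = 4 + (4 - c² - M*c) = 8 - c² - M*c)
y(5, -6)*(-26) + E(5, 1) = (8 - 1*5² - 1*(-6)*5)*(-26) + 1 = (8 - 1*25 + 30)*(-26) + 1 = (8 - 25 + 30)*(-26) + 1 = 13*(-26) + 1 = -338 + 1 = -337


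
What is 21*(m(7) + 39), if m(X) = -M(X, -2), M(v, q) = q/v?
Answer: 825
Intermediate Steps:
m(X) = 2/X (m(X) = -(-2)/X = 2/X)
21*(m(7) + 39) = 21*(2/7 + 39) = 21*(275/7) = 825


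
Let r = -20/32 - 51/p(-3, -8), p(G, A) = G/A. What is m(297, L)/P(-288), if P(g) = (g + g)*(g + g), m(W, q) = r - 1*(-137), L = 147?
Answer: 1/884736 ≈ 1.1303e-6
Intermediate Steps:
r = -1093/8 (r = -20/32 - 51/((-3/(-8))) = -20*1/32 - 51/((-3*(-⅛))) = -5/8 - 51/3/8 = -5/8 - 51*8/3 = -5/8 - 136 = -1093/8 ≈ -136.63)
m(W, q) = 3/8 (m(W, q) = -1093/8 - 1*(-137) = -1093/8 + 137 = 3/8)
P(g) = 4*g² (P(g) = (2*g)*(2*g) = 4*g²)
m(297, L)/P(-288) = 3/(8*((4*(-288)²))) = 3/(8*((4*82944))) = (3/8)/331776 = (3/8)*(1/331776) = 1/884736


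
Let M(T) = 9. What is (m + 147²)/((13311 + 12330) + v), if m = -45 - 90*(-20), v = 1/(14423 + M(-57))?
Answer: 337189248/370050913 ≈ 0.91120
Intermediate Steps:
v = 1/14432 (v = 1/(14423 + 9) = 1/14432 ≈ 6.9291e-5)
m = 1755 (m = -45 + 1800 = 1755)
(m + 147²)/((13311 + 12330) + v) = (1755 + 147²)/((13311 + 12330) + 1/14432) = (1755 + 21609)/(25641 + 1/14432) = 23364/(370050913/14432) = 23364*(14432/370050913) = 337189248/370050913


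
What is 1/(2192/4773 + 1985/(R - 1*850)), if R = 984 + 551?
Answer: 653901/2195185 ≈ 0.29788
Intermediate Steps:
R = 1535
1/(2192/4773 + 1985/(R - 1*850)) = 1/(2192/4773 + 1985/(1535 - 1*850)) = 1/(2192*(1/4773) + 1985/(1535 - 850)) = 1/(2192/4773 + 1985/685) = 1/(2192/4773 + 1985*(1/685)) = 1/(2192/4773 + 397/137) = 1/(2195185/653901) = 653901/2195185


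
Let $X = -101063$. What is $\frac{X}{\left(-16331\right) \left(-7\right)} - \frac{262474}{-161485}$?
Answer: $\frac{13685081703}{18460480745} \approx 0.74132$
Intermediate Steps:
$\frac{X}{\left(-16331\right) \left(-7\right)} - \frac{262474}{-161485} = - \frac{101063}{\left(-16331\right) \left(-7\right)} - \frac{262474}{-161485} = - \frac{101063}{114317} - - \frac{262474}{161485} = \left(-101063\right) \frac{1}{114317} + \frac{262474}{161485} = - \frac{101063}{114317} + \frac{262474}{161485} = \frac{13685081703}{18460480745}$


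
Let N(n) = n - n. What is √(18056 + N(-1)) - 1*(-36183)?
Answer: 36183 + 2*√4514 ≈ 36317.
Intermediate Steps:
N(n) = 0
√(18056 + N(-1)) - 1*(-36183) = √(18056 + 0) - 1*(-36183) = √18056 + 36183 = 2*√4514 + 36183 = 36183 + 2*√4514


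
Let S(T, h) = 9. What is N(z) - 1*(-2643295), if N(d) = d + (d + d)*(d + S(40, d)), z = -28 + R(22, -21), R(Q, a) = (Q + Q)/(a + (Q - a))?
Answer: 2644153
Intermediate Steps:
R(Q, a) = 2 (R(Q, a) = (2*Q)/Q = 2)
z = -26 (z = -28 + 2 = -26)
N(d) = d + 2*d*(9 + d) (N(d) = d + (d + d)*(d + 9) = d + (2*d)*(9 + d) = d + 2*d*(9 + d))
N(z) - 1*(-2643295) = -26*(19 + 2*(-26)) - 1*(-2643295) = -26*(19 - 52) + 2643295 = -26*(-33) + 2643295 = 858 + 2643295 = 2644153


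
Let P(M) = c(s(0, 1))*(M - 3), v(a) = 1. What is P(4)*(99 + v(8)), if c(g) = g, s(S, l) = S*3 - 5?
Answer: -500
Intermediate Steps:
s(S, l) = -5 + 3*S (s(S, l) = 3*S - 5 = -5 + 3*S)
P(M) = 15 - 5*M (P(M) = (-5 + 3*0)*(M - 3) = (-5 + 0)*(-3 + M) = -5*(-3 + M) = 15 - 5*M)
P(4)*(99 + v(8)) = (15 - 5*4)*(99 + 1) = (15 - 20)*100 = -5*100 = -500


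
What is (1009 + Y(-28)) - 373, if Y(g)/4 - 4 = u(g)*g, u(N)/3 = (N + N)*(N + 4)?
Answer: -450932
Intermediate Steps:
u(N) = 6*N*(4 + N) (u(N) = 3*((N + N)*(N + 4)) = 3*((2*N)*(4 + N)) = 3*(2*N*(4 + N)) = 6*N*(4 + N))
Y(g) = 16 + 24*g²*(4 + g) (Y(g) = 16 + 4*((6*g*(4 + g))*g) = 16 + 4*(6*g²*(4 + g)) = 16 + 24*g²*(4 + g))
(1009 + Y(-28)) - 373 = (1009 + (16 + 24*(-28)²*(4 - 28))) - 373 = (1009 + (16 + 24*784*(-24))) - 373 = (1009 + (16 - 451584)) - 373 = (1009 - 451568) - 373 = -450559 - 373 = -450932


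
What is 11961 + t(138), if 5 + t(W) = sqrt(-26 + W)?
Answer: 11956 + 4*sqrt(7) ≈ 11967.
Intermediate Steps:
t(W) = -5 + sqrt(-26 + W)
11961 + t(138) = 11961 + (-5 + sqrt(-26 + 138)) = 11961 + (-5 + sqrt(112)) = 11961 + (-5 + 4*sqrt(7)) = 11956 + 4*sqrt(7)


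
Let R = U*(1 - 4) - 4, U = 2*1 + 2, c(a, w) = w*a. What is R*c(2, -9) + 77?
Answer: 365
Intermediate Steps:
c(a, w) = a*w
U = 4 (U = 2 + 2 = 4)
R = -16 (R = 4*(1 - 4) - 4 = 4*(-3) - 4 = -12 - 4 = -16)
R*c(2, -9) + 77 = -32*(-9) + 77 = -16*(-18) + 77 = 288 + 77 = 365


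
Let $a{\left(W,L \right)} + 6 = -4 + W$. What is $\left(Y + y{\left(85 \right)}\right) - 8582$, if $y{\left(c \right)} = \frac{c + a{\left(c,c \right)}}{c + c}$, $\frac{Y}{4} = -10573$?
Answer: $- \frac{864842}{17} \approx -50873.0$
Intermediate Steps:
$a{\left(W,L \right)} = -10 + W$ ($a{\left(W,L \right)} = -6 + \left(-4 + W\right) = -10 + W$)
$Y = -42292$ ($Y = 4 \left(-10573\right) = -42292$)
$y{\left(c \right)} = \frac{-10 + 2 c}{2 c}$ ($y{\left(c \right)} = \frac{c + \left(-10 + c\right)}{c + c} = \frac{-10 + 2 c}{2 c}$)
$\left(Y + y{\left(85 \right)}\right) - 8582 = \left(-42292 + \frac{-5 + 85}{85}\right) - 8582 = \left(-42292 + \frac{1}{85} \cdot 80\right) - 8582 = \left(-42292 + \frac{16}{17}\right) - 8582 = - \frac{718948}{17} - 8582 = - \frac{864842}{17}$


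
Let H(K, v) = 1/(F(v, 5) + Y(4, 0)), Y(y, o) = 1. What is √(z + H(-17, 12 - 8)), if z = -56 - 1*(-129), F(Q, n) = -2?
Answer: 6*√2 ≈ 8.4853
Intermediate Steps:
H(K, v) = -1 (H(K, v) = 1/(-2 + 1) = 1/(-1) = -1)
z = 73 (z = -56 + 129 = 73)
√(z + H(-17, 12 - 8)) = √(73 - 1) = √72 = 6*√2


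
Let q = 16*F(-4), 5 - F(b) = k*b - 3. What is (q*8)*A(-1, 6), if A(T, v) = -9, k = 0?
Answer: -9216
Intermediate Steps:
F(b) = 8 (F(b) = 5 - (0*b - 3) = 5 - (0 - 3) = 5 - 1*(-3) = 5 + 3 = 8)
q = 128 (q = 16*8 = 128)
(q*8)*A(-1, 6) = (128*8)*(-9) = 1024*(-9) = -9216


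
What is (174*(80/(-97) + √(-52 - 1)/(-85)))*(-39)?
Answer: 542880/97 + 6786*I*√53/85 ≈ 5596.7 + 581.21*I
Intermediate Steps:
(174*(80/(-97) + √(-52 - 1)/(-85)))*(-39) = (174*(80*(-1/97) + √(-53)*(-1/85)))*(-39) = (174*(-80/97 + (I*√53)*(-1/85)))*(-39) = (174*(-80/97 - I*√53/85))*(-39) = (-13920/97 - 174*I*√53/85)*(-39) = 542880/97 + 6786*I*√53/85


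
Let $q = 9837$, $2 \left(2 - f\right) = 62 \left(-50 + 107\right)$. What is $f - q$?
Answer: $-11602$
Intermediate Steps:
$f = -1765$ ($f = 2 - \frac{62 \left(-50 + 107\right)}{2} = 2 - \frac{62 \cdot 57}{2} = 2 - 1767 = -1765$)
$f - q = -1765 - 9837 = -11602$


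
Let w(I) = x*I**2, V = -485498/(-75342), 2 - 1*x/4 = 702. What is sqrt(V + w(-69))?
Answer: I*sqrt(18917785671325221)/37671 ≈ 3651.1*I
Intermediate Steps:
x = -2800 (x = 8 - 4*702 = 8 - 2808 = -2800)
V = 242749/37671 (V = -485498*(-1/75342) = 242749/37671 ≈ 6.4439)
w(I) = -2800*I**2
sqrt(V + w(-69)) = sqrt(242749/37671 - 2800*(-69)**2) = sqrt(242749/37671 - 2800*4761) = sqrt(242749/37671 - 13330800) = sqrt(-502184324051/37671) = I*sqrt(18917785671325221)/37671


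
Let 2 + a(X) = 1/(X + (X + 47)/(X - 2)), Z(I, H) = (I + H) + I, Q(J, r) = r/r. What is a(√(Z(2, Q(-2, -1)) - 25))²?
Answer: 4*(168*√5 + 739*I)/(108*√5 + 709*I) ≈ 4.3827 - 0.62658*I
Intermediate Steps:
Q(J, r) = 1
Z(I, H) = H + 2*I (Z(I, H) = (H + I) + I = H + 2*I)
a(X) = -2 + 1/(X + (47 + X)/(-2 + X)) (a(X) = -2 + 1/(X + (X + 47)/(X - 2)) = -2 + 1/(X + (47 + X)/(-2 + X)))
a(√(Z(2, Q(-2, -1)) - 25))² = ((-96 - (-48 + 8) + 3*√((1 + 2*2) - 25))/(47 + (√((1 + 2*2) - 25))² - √((1 + 2*2) - 25)))² = ((-96 - 2*(√((1 + 4) - 25))² + 3*√((1 + 4) - 25))/(47 + (√((1 + 4) - 25))² - √((1 + 4) - 25)))² = ((-96 - 2*(√(5 - 25))² + 3*√(5 - 25))/(47 + (√(5 - 25))² - √(5 - 25)))² = ((-96 - 2*(√(-20))² + 3*√(-20))/(47 + (√(-20))² - √(-20)))² = ((-96 - 2*(2*I*√5)² + 3*(2*I*√5))/(47 + (2*I*√5)² - 2*I*√5))² = ((-96 - 2*(-20) + 6*I*√5)/(47 - 20 - 2*I*√5))² = ((-96 + 40 + 6*I*√5)/(27 - 2*I*√5))² = ((-56 + 6*I*√5)/(27 - 2*I*√5))² = (-56 + 6*I*√5)²/(27 - 2*I*√5)²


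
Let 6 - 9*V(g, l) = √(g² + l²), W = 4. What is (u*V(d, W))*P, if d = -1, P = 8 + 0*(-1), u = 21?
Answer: 112 - 56*√17/3 ≈ 35.035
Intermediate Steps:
P = 8 (P = 8 + 0 = 8)
V(g, l) = ⅔ - √(g² + l²)/9
(u*V(d, W))*P = (21*(⅔ - √((-1)² + 4²)/9))*8 = (21*(⅔ - √(1 + 16)/9))*8 = (21*(⅔ - √17/9))*8 = (14 - 7*√17/3)*8 = 112 - 56*√17/3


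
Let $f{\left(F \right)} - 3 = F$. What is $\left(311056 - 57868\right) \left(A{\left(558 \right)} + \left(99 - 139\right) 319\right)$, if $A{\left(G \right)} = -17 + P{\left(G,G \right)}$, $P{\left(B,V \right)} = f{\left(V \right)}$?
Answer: $-3092944608$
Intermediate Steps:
$f{\left(F \right)} = 3 + F$
$P{\left(B,V \right)} = 3 + V$
$A{\left(G \right)} = -14 + G$ ($A{\left(G \right)} = -17 + \left(3 + G\right) = -14 + G$)
$\left(311056 - 57868\right) \left(A{\left(558 \right)} + \left(99 - 139\right) 319\right) = \left(311056 - 57868\right) \left(\left(-14 + 558\right) + \left(99 - 139\right) 319\right) = 253188 \left(544 - 12760\right) = 253188 \left(-12216\right) = -3092944608$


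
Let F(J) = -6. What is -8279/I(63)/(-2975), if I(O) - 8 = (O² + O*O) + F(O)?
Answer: 487/1389500 ≈ 0.00035049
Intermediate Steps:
I(O) = 2 + 2*O² (I(O) = 8 + ((O² + O*O) - 6) = 8 + ((O² + O²) - 6) = 8 + (2*O² - 6) = 8 + (-6 + 2*O²) = 2 + 2*O²)
-8279/I(63)/(-2975) = -8279/(2 + 2*63²)/(-2975) = -8279/(2 + 2*3969)*(-1/2975) = -8279/(2 + 7938)*(-1/2975) = -8279/7940*(-1/2975) = 487/1389500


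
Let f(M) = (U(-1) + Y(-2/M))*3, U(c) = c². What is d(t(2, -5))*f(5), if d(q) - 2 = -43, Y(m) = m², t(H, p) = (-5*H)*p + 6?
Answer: -3567/25 ≈ -142.68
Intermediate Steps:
t(H, p) = 6 - 5*H*p (t(H, p) = -5*H*p + 6 = 6 - 5*H*p)
d(q) = -41 (d(q) = 2 - 43 = -41)
f(M) = 3 + 12/M² (f(M) = ((-1)² + (-2/M)²)*3 = (1 + 4/M²)*3 = 3 + 12/M²)
d(t(2, -5))*f(5) = -41*(3 + 12/5²) = -41*(3 + 12*(1/25)) = -41*(3 + 12/25) = -41*87/25 = -3567/25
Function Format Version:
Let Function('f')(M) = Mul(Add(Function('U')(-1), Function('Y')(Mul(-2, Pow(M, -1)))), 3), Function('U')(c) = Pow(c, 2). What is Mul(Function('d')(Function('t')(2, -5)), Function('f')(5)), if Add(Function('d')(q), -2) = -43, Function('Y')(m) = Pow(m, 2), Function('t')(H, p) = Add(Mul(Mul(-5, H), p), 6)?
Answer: Rational(-3567, 25) ≈ -142.68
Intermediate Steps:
Function('t')(H, p) = Add(6, Mul(-5, H, p)) (Function('t')(H, p) = Add(Mul(-5, H, p), 6) = Add(6, Mul(-5, H, p)))
Function('d')(q) = -41 (Function('d')(q) = Add(2, -43) = -41)
Function('f')(M) = Add(3, Mul(12, Pow(M, -2))) (Function('f')(M) = Mul(Add(Pow(-1, 2), Pow(Mul(-2, Pow(M, -1)), 2)), 3) = Mul(Add(1, Mul(4, Pow(M, -2))), 3) = Add(3, Mul(12, Pow(M, -2))))
Mul(Function('d')(Function('t')(2, -5)), Function('f')(5)) = Mul(-41, Add(3, Mul(12, Pow(5, -2)))) = Mul(-41, Add(3, Mul(12, Rational(1, 25)))) = Mul(-41, Add(3, Rational(12, 25))) = Mul(-41, Rational(87, 25)) = Rational(-3567, 25)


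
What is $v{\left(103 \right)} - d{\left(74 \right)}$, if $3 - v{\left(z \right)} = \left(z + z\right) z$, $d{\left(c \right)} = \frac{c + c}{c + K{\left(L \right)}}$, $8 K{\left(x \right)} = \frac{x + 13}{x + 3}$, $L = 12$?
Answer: $- \frac{37787467}{1781} \approx -21217.0$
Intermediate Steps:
$K{\left(x \right)} = \frac{13 + x}{8 \left(3 + x\right)}$ ($K{\left(x \right)} = \frac{\left(x + 13\right) \frac{1}{x + 3}}{8} = \frac{\left(13 + x\right) \frac{1}{3 + x}}{8} = \frac{\frac{1}{3 + x} \left(13 + x\right)}{8} = \frac{13 + x}{8 \left(3 + x\right)}$)
$d{\left(c \right)} = \frac{2 c}{\frac{5}{24} + c}$ ($d{\left(c \right)} = \frac{c + c}{c + \frac{13 + 12}{8 \left(3 + 12\right)}} = \frac{2 c}{c + \frac{1}{8} \cdot \frac{1}{15} \cdot 25} = \frac{2 c}{c + \frac{5}{24}} = \frac{2 c}{\frac{5}{24} + c}$)
$v{\left(z \right)} = 3 - 2 z^{2}$ ($v{\left(z \right)} = 3 - \left(z + z\right) z = 3 - 2 z z = 3 - 2 z^{2}$)
$v{\left(103 \right)} - d{\left(74 \right)} = \left(3 - 2 \cdot 103^{2}\right) - 48 \cdot 74 \frac{1}{5 + 24 \cdot 74} = \left(3 - 21218\right) - 48 \cdot 74 \frac{1}{5 + 1776} = \left(3 - 21218\right) - 48 \cdot 74 \cdot \frac{1}{1781} = -21215 - 48 \cdot 74 \cdot \frac{1}{1781} = -21215 - \frac{3552}{1781} = - \frac{37787467}{1781}$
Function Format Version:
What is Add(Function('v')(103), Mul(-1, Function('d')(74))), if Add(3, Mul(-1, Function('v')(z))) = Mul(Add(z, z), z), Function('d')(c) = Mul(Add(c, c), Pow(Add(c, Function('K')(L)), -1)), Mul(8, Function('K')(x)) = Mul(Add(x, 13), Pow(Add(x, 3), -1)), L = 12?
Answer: Rational(-37787467, 1781) ≈ -21217.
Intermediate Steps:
Function('K')(x) = Mul(Rational(1, 8), Pow(Add(3, x), -1), Add(13, x)) (Function('K')(x) = Mul(Rational(1, 8), Mul(Add(x, 13), Pow(Add(x, 3), -1))) = Mul(Rational(1, 8), Mul(Add(13, x), Pow(Add(3, x), -1))) = Mul(Rational(1, 8), Mul(Pow(Add(3, x), -1), Add(13, x))) = Mul(Rational(1, 8), Pow(Add(3, x), -1), Add(13, x)))
Function('d')(c) = Mul(2, c, Pow(Add(Rational(5, 24), c), -1)) (Function('d')(c) = Mul(Add(c, c), Pow(Add(c, Mul(Rational(1, 8), Pow(Add(3, 12), -1), Add(13, 12))), -1)) = Mul(Mul(2, c), Pow(Add(c, Mul(Rational(1, 8), Pow(15, -1), 25)), -1)) = Mul(Mul(2, c), Pow(Add(c, Mul(Rational(1, 8), Rational(1, 15), 25)), -1)) = Mul(Mul(2, c), Pow(Add(c, Rational(5, 24)), -1)) = Mul(Mul(2, c), Pow(Add(Rational(5, 24), c), -1)) = Mul(2, c, Pow(Add(Rational(5, 24), c), -1)))
Function('v')(z) = Add(3, Mul(-2, Pow(z, 2))) (Function('v')(z) = Add(3, Mul(-1, Mul(Add(z, z), z))) = Add(3, Mul(-1, Mul(Mul(2, z), z))) = Add(3, Mul(-1, Mul(2, Pow(z, 2)))) = Add(3, Mul(-2, Pow(z, 2))))
Add(Function('v')(103), Mul(-1, Function('d')(74))) = Add(Add(3, Mul(-2, Pow(103, 2))), Mul(-1, Mul(48, 74, Pow(Add(5, Mul(24, 74)), -1)))) = Add(Add(3, Mul(-2, 10609)), Mul(-1, Mul(48, 74, Pow(Add(5, 1776), -1)))) = Add(Add(3, -21218), Mul(-1, Mul(48, 74, Pow(1781, -1)))) = Add(-21215, Mul(-1, Mul(48, 74, Rational(1, 1781)))) = Add(-21215, Mul(-1, Rational(3552, 1781))) = Add(-21215, Rational(-3552, 1781)) = Rational(-37787467, 1781)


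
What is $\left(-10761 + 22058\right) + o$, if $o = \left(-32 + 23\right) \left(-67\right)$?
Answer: $11900$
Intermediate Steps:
$o = 603$ ($o = \left(-9\right) \left(-67\right) = 603$)
$\left(-10761 + 22058\right) + o = \left(-10761 + 22058\right) + 603 = 11297 + 603 = 11900$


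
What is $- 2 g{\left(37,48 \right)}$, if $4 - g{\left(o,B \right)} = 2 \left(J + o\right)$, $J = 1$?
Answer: $144$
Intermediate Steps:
$g{\left(o,B \right)} = 2 - 2 o$ ($g{\left(o,B \right)} = 4 - 2 \left(1 + o\right) = 4 - \left(2 + 2 o\right) = 2 - 2 o$)
$- 2 g{\left(37,48 \right)} = - 2 \left(2 - 74\right) = \left(-2\right) \left(-72\right) = 144$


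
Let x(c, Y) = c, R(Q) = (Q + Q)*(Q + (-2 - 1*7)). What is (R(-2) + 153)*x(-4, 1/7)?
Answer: -788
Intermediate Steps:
R(Q) = 2*Q*(-9 + Q) (R(Q) = (2*Q)*(Q + (-2 - 7)) = (2*Q)*(Q - 9) = (2*Q)*(-9 + Q) = 2*Q*(-9 + Q))
(R(-2) + 153)*x(-4, 1/7) = (2*(-2)*(-9 - 2) + 153)*(-4) = (2*(-2)*(-11) + 153)*(-4) = (44 + 153)*(-4) = 197*(-4) = -788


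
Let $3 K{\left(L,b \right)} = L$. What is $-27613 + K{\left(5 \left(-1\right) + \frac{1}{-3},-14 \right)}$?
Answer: $- \frac{248533}{9} \approx -27615.0$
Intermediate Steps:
$K{\left(L,b \right)} = \frac{L}{3}$
$-27613 + K{\left(5 \left(-1\right) + \frac{1}{-3},-14 \right)} = -27613 + \frac{5 \left(-1\right) + \frac{1}{-3}}{3} = -27613 + \frac{-5 - \frac{1}{3}}{3} = -27613 + \frac{1}{3} \left(- \frac{16}{3}\right) = -27613 - \frac{16}{9} = - \frac{248533}{9}$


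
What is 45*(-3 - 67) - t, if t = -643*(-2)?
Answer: -4436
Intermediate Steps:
t = 1286
45*(-3 - 67) - t = 45*(-3 - 67) - 1*1286 = 45*(-70) - 1286 = -3150 - 1286 = -4436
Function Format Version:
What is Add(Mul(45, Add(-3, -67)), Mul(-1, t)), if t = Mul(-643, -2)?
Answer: -4436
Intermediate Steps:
t = 1286
Add(Mul(45, Add(-3, -67)), Mul(-1, t)) = Add(Mul(45, Add(-3, -67)), Mul(-1, 1286)) = Add(Mul(45, -70), -1286) = Add(-3150, -1286) = -4436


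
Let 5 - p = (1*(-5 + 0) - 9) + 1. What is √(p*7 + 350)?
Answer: 2*√119 ≈ 21.817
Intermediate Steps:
p = 18 (p = 5 - ((1*(-5 + 0) - 9) + 1) = 5 - ((1*(-5) - 9) + 1) = 5 - ((-5 - 9) + 1) = 5 - (-14 + 1) = 5 - 1*(-13) = 5 + 13 = 18)
√(p*7 + 350) = √(18*7 + 350) = √(126 + 350) = √476 = 2*√119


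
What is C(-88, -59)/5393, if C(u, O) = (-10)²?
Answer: 100/5393 ≈ 0.018543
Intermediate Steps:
C(u, O) = 100
C(-88, -59)/5393 = 100/5393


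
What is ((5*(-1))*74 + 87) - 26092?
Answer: -26375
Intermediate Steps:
((5*(-1))*74 + 87) - 26092 = (-5*74 + 87) - 26092 = (-370 + 87) - 26092 = -283 - 26092 = -26375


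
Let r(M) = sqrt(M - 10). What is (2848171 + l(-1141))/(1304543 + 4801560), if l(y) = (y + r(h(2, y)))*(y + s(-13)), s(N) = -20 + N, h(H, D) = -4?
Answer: 4187705/6106103 - 1174*I*sqrt(14)/6106103 ≈ 0.68582 - 0.0007194*I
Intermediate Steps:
r(M) = sqrt(-10 + M)
l(y) = (-33 + y)*(y + I*sqrt(14)) (l(y) = (y + sqrt(-10 - 4))*(y + (-20 - 13)) = (y + sqrt(-14))*(y - 33) = (y + I*sqrt(14))*(-33 + y) = (-33 + y)*(y + I*sqrt(14)))
(2848171 + l(-1141))/(1304543 + 4801560) = (2848171 + ((-1141)**2 - 33*(-1141) - 33*I*sqrt(14) + I*(-1141)*sqrt(14)))/(1304543 + 4801560) = (2848171 + (1301881 + 37653 - 33*I*sqrt(14) - 1141*I*sqrt(14)))/6106103 = (2848171 + (1339534 - 1174*I*sqrt(14)))*(1/6106103) = (4187705 - 1174*I*sqrt(14))*(1/6106103) = 4187705/6106103 - 1174*I*sqrt(14)/6106103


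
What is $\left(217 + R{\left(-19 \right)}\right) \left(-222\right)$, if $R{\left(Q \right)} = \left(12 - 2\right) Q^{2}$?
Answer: $-849594$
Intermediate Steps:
$R{\left(Q \right)} = 10 Q^{2}$ ($R{\left(Q \right)} = \left(12 - 2\right) Q^{2} = 10 Q^{2}$)
$\left(217 + R{\left(-19 \right)}\right) \left(-222\right) = \left(217 + 10 \left(-19\right)^{2}\right) \left(-222\right) = \left(217 + 10 \cdot 361\right) \left(-222\right) = \left(217 + 3610\right) \left(-222\right) = 3827 \left(-222\right) = -849594$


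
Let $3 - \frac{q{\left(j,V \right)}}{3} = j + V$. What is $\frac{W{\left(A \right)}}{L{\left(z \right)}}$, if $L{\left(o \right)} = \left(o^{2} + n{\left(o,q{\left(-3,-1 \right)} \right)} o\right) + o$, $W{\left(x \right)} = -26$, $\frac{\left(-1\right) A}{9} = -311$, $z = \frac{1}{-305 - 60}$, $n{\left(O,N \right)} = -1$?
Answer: $-3463850$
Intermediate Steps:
$q{\left(j,V \right)} = 9 - 3 V - 3 j$ ($q{\left(j,V \right)} = 9 - 3 \left(j + V\right) = 9 - 3 \left(V + j\right) = 9 - \left(3 V + 3 j\right) = 9 - 3 V - 3 j$)
$z = - \frac{1}{365}$ ($z = \frac{1}{-305 - 60} = \frac{1}{-365} = - \frac{1}{365} \approx -0.0027397$)
$A = 2799$ ($A = \left(-9\right) \left(-311\right) = 2799$)
$L{\left(o \right)} = o^{2}$ ($L{\left(o \right)} = \left(o^{2} - o\right) + o = o^{2}$)
$\frac{W{\left(A \right)}}{L{\left(z \right)}} = - \frac{26}{\left(- \frac{1}{365}\right)^{2}} = - 26 \frac{1}{\frac{1}{133225}} = \left(-26\right) 133225 = -3463850$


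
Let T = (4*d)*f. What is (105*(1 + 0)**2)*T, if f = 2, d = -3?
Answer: -2520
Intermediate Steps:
T = -24 (T = (4*(-3))*2 = -12*2 = -24)
(105*(1 + 0)**2)*T = (105*(1 + 0)**2)*(-24) = (105*1**2)*(-24) = (105*1)*(-24) = 105*(-24) = -2520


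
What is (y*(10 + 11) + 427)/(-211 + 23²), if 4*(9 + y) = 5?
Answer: 1057/1272 ≈ 0.83097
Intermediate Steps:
y = -31/4 (y = -9 + (¼)*5 = -9 + 5/4 = -31/4 ≈ -7.7500)
(y*(10 + 11) + 427)/(-211 + 23²) = (-31*(10 + 11)/4 + 427)/(-211 + 23²) = (-31/4*21 + 427)/(-211 + 529) = (-651/4 + 427)/318 = (1057/4)*(1/318) = 1057/1272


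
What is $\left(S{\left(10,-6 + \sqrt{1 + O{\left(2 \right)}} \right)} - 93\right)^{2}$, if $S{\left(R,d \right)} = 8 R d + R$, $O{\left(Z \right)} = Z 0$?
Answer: $233289$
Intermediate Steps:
$O{\left(Z \right)} = 0$
$S{\left(R,d \right)} = R + 8 R d$ ($S{\left(R,d \right)} = 8 R d + R = R + 8 R d$)
$\left(S{\left(10,-6 + \sqrt{1 + O{\left(2 \right)}} \right)} - 93\right)^{2} = \left(10 \left(1 + 8 \left(-6 + \sqrt{1 + 0}\right)\right) - 93\right)^{2} = \left(10 \left(1 + 8 \left(-6 + \sqrt{1}\right)\right) - 93\right)^{2} = \left(10 \left(1 + 8 \left(-6 + 1\right)\right) - 93\right)^{2} = \left(10 \left(1 + 8 \left(-5\right)\right) - 93\right)^{2} = \left(10 \left(1 - 40\right) - 93\right)^{2} = \left(10 \left(-39\right) - 93\right)^{2} = \left(-390 - 93\right)^{2} = \left(-483\right)^{2} = 233289$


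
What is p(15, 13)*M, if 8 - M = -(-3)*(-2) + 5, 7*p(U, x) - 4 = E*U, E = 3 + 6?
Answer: 1251/7 ≈ 178.71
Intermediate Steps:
E = 9
p(U, x) = 4/7 + 9*U/7 (p(U, x) = 4/7 + (9*U)/7 = 4/7 + 9*U/7)
M = 9 (M = 8 - (-(-3)*(-2) + 5) = 8 - (-3*2 + 5) = 8 - (-6 + 5) = 8 - 1*(-1) = 8 + 1 = 9)
p(15, 13)*M = (4/7 + (9/7)*15)*9 = (4/7 + 135/7)*9 = (139/7)*9 = 1251/7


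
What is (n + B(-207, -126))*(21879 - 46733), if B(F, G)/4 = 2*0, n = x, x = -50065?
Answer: 1244315510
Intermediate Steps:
n = -50065
B(F, G) = 0 (B(F, G) = 4*(2*0) = 4*0 = 0)
(n + B(-207, -126))*(21879 - 46733) = (-50065 + 0)*(21879 - 46733) = -50065*(-24854) = 1244315510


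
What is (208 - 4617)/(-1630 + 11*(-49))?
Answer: 4409/2169 ≈ 2.0327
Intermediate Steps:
(208 - 4617)/(-1630 + 11*(-49)) = -4409/(-1630 - 539) = -4409/(-2169) = -4409*(-1/2169) = 4409/2169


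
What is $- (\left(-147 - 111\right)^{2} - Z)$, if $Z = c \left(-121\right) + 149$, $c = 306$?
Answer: $-103441$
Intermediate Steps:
$Z = -36877$ ($Z = 306 \left(-121\right) + 149 = -37026 + 149 = -36877$)
$- (\left(-147 - 111\right)^{2} - Z) = - (\left(-147 - 111\right)^{2} - -36877) = - (\left(-147 - 111\right)^{2} + 36877) = - (\left(-258\right)^{2} + 36877) = - (66564 + 36877) = \left(-1\right) 103441 = -103441$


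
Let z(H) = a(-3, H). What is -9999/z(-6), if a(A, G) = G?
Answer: 3333/2 ≈ 1666.5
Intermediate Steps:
z(H) = H
-9999/z(-6) = -9999/(-6) = -9999*(-⅙) = 3333/2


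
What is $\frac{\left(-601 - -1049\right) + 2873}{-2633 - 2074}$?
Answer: $- \frac{369}{523} \approx -0.70554$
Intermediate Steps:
$\frac{\left(-601 - -1049\right) + 2873}{-2633 - 2074} = \frac{\left(-601 + 1049\right) + 2873}{-4707} = \left(448 + 2873\right) \left(- \frac{1}{4707}\right) = 3321 \left(- \frac{1}{4707}\right) = - \frac{369}{523}$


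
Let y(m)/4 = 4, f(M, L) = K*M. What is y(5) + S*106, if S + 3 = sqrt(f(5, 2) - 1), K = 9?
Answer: -302 + 212*sqrt(11) ≈ 401.12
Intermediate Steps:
f(M, L) = 9*M
y(m) = 16 (y(m) = 4*4 = 16)
S = -3 + 2*sqrt(11) (S = -3 + sqrt(9*5 - 1) = -3 + sqrt(45 - 1) = -3 + sqrt(44) = -3 + 2*sqrt(11) ≈ 3.6333)
y(5) + S*106 = 16 + (-3 + 2*sqrt(11))*106 = 16 + (-318 + 212*sqrt(11)) = -302 + 212*sqrt(11)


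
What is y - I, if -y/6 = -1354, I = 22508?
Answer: -14384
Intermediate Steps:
y = 8124 (y = -6*(-1354) = 8124)
y - I = 8124 - 1*22508 = 8124 - 22508 = -14384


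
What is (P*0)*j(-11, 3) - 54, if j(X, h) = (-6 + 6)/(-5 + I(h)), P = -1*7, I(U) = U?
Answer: -54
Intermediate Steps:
P = -7
j(X, h) = 0 (j(X, h) = (-6 + 6)/(-5 + h) = 0/(-5 + h) = 0)
(P*0)*j(-11, 3) - 54 = -7*0*0 - 54 = 0*0 - 54 = 0 - 54 = -54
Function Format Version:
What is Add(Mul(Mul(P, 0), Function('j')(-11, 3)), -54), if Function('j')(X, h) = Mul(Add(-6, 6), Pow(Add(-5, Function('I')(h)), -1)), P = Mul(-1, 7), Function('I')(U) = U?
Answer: -54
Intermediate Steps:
P = -7
Function('j')(X, h) = 0 (Function('j')(X, h) = Mul(Add(-6, 6), Pow(Add(-5, h), -1)) = Mul(0, Pow(Add(-5, h), -1)) = 0)
Add(Mul(Mul(P, 0), Function('j')(-11, 3)), -54) = Add(Mul(Mul(-7, 0), 0), -54) = Add(Mul(0, 0), -54) = Add(0, -54) = -54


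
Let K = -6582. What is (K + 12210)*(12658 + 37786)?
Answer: 283898832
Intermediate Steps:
(K + 12210)*(12658 + 37786) = (-6582 + 12210)*(12658 + 37786) = 5628*50444 = 283898832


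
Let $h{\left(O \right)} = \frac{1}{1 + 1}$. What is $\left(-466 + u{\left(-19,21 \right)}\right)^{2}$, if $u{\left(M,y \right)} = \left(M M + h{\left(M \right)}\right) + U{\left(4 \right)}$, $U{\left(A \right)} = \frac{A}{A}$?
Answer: $\frac{42849}{4} \approx 10712.0$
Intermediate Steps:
$h{\left(O \right)} = \frac{1}{2}$
$U{\left(A \right)} = 1$
$u{\left(M,y \right)} = \frac{3}{2} + M^{2}$ ($u{\left(M,y \right)} = \left(M M + \frac{1}{2}\right) + 1 = \left(M^{2} + \frac{1}{2}\right) + 1 = \left(\frac{1}{2} + M^{2}\right) + 1 = \frac{3}{2} + M^{2}$)
$\left(-466 + u{\left(-19,21 \right)}\right)^{2} = \left(-466 + \left(\frac{3}{2} + \left(-19\right)^{2}\right)\right)^{2} = \left(-466 + \left(\frac{3}{2} + 361\right)\right)^{2} = \left(-466 + \frac{725}{2}\right)^{2} = \left(- \frac{207}{2}\right)^{2} = \frac{42849}{4}$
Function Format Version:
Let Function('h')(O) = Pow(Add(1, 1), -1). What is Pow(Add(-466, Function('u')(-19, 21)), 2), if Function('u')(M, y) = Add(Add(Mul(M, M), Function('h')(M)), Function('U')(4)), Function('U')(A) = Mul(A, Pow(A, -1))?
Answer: Rational(42849, 4) ≈ 10712.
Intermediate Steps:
Function('h')(O) = Rational(1, 2) (Function('h')(O) = Pow(2, -1) = Rational(1, 2))
Function('U')(A) = 1
Function('u')(M, y) = Add(Rational(3, 2), Pow(M, 2)) (Function('u')(M, y) = Add(Add(Mul(M, M), Rational(1, 2)), 1) = Add(Add(Pow(M, 2), Rational(1, 2)), 1) = Add(Add(Rational(1, 2), Pow(M, 2)), 1) = Add(Rational(3, 2), Pow(M, 2)))
Pow(Add(-466, Function('u')(-19, 21)), 2) = Pow(Add(-466, Add(Rational(3, 2), Pow(-19, 2))), 2) = Pow(Add(-466, Add(Rational(3, 2), 361)), 2) = Pow(Add(-466, Rational(725, 2)), 2) = Pow(Rational(-207, 2), 2) = Rational(42849, 4)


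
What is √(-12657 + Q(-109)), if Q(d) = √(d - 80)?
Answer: √(-12657 + 3*I*√21) ≈ 0.0611 + 112.5*I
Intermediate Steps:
Q(d) = √(-80 + d)
√(-12657 + Q(-109)) = √(-12657 + √(-80 - 109)) = √(-12657 + √(-189)) = √(-12657 + 3*I*√21)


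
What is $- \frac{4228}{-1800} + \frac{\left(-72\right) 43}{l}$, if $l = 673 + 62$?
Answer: $- \frac{41087}{22050} \approx -1.8634$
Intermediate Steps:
$l = 735$
$- \frac{4228}{-1800} + \frac{\left(-72\right) 43}{l} = - \frac{4228}{-1800} + \frac{\left(-72\right) 43}{735} = \left(-4228\right) \left(- \frac{1}{1800}\right) - \frac{1032}{245} = \frac{1057}{450} - \frac{1032}{245} = - \frac{41087}{22050}$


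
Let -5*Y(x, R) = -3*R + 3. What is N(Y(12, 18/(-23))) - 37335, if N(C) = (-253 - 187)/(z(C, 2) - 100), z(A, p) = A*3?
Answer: -40279865/1079 ≈ -37331.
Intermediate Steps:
z(A, p) = 3*A
Y(x, R) = -⅗ + 3*R/5 (Y(x, R) = -(-3*R + 3)/5 = -(3 - 3*R)/5 = -⅗ + 3*R/5)
N(C) = -440/(-100 + 3*C) (N(C) = (-253 - 187)/(3*C - 100) = -440/(-100 + 3*C))
N(Y(12, 18/(-23))) - 37335 = -440/(-100 + 3*(-⅗ + 3*(18/(-23))/5)) - 37335 = -440/(-100 + 3*(-⅗ + 3*(18*(-1/23))/5)) - 37335 = -440/(-100 + 3*(-⅗ + (⅗)*(-18/23))) - 37335 = -440/(-100 + 3*(-⅗ - 54/115)) - 37335 = -440/(-100 + 3*(-123/115)) - 37335 = -440/(-100 - 369/115) - 37335 = -440/(-11869/115) - 37335 = -440*(-115/11869) - 37335 = 4600/1079 - 37335 = -40279865/1079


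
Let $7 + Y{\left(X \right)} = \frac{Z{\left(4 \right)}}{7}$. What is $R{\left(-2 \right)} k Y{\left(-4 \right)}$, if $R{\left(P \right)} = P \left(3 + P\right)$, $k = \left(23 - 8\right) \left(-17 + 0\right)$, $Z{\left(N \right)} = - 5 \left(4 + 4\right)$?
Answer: $- \frac{45390}{7} \approx -6484.3$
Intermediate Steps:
$Z{\left(N \right)} = -40$ ($Z{\left(N \right)} = \left(-5\right) 8 = -40$)
$k = -255$ ($k = 15 \left(-17\right) = -255$)
$Y{\left(X \right)} = - \frac{89}{7}$ ($Y{\left(X \right)} = -7 - \frac{40}{7} = - \frac{89}{7}$)
$R{\left(-2 \right)} k Y{\left(-4 \right)} = - 2 \left(3 - 2\right) \left(-255\right) \left(- \frac{89}{7}\right) = \left(-2\right) 1 \left(-255\right) \left(- \frac{89}{7}\right) = \left(-2\right) \left(-255\right) \left(- \frac{89}{7}\right) = 510 \left(- \frac{89}{7}\right) = - \frac{45390}{7}$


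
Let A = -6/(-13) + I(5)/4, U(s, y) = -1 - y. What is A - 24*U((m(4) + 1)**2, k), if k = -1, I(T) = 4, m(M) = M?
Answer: 19/13 ≈ 1.4615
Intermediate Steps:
A = 19/13 (A = -6/(-13) + 4/4 = -6*(-1/13) + 4*(1/4) = 6/13 + 1 = 19/13 ≈ 1.4615)
A - 24*U((m(4) + 1)**2, k) = 19/13 - 24*(-1 - 1*(-1)) = 19/13 - 24*(-1 + 1) = 19/13 - 24*0 = 19/13 + 0 = 19/13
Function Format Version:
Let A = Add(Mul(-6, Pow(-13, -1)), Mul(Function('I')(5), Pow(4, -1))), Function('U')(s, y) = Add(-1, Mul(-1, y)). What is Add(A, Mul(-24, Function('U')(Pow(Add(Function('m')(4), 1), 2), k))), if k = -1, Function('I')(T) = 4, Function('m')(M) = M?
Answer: Rational(19, 13) ≈ 1.4615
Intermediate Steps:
A = Rational(19, 13) (A = Add(Mul(-6, Pow(-13, -1)), Mul(4, Pow(4, -1))) = Add(Mul(-6, Rational(-1, 13)), Mul(4, Rational(1, 4))) = Add(Rational(6, 13), 1) = Rational(19, 13) ≈ 1.4615)
Add(A, Mul(-24, Function('U')(Pow(Add(Function('m')(4), 1), 2), k))) = Add(Rational(19, 13), Mul(-24, Add(-1, Mul(-1, -1)))) = Add(Rational(19, 13), Mul(-24, Add(-1, 1))) = Add(Rational(19, 13), Mul(-24, 0)) = Add(Rational(19, 13), 0) = Rational(19, 13)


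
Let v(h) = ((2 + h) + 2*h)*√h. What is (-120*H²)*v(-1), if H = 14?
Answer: 23520*I ≈ 23520.0*I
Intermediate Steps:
v(h) = √h*(2 + 3*h) (v(h) = (2 + 3*h)*√h = √h*(2 + 3*h))
(-120*H²)*v(-1) = (-120*14²)*(√(-1)*(2 + 3*(-1))) = (-120*196)*(I*(2 - 3)) = -23520*I*(-1) = -(-23520)*I = 23520*I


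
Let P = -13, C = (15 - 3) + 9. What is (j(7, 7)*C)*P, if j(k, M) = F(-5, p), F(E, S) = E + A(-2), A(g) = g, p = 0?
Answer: 1911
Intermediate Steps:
F(E, S) = -2 + E (F(E, S) = E - 2 = -2 + E)
C = 21 (C = 12 + 9 = 21)
j(k, M) = -7 (j(k, M) = -2 - 5 = -7)
(j(7, 7)*C)*P = -7*21*(-13) = -147*(-13) = 1911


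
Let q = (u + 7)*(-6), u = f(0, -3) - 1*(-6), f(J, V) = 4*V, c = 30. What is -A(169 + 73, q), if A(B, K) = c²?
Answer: -900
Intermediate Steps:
u = -6 (u = 4*(-3) - 1*(-6) = -12 + 6 = -6)
q = -6 (q = (-6 + 7)*(-6) = 1*(-6) = -6)
A(B, K) = 900 (A(B, K) = 30² = 900)
-A(169 + 73, q) = -1*900 = -900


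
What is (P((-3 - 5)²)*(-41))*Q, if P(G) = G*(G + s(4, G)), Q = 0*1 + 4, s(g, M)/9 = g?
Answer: -1049600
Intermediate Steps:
s(g, M) = 9*g
Q = 4 (Q = 0 + 4 = 4)
P(G) = G*(36 + G) (P(G) = G*(G + 9*4) = G*(G + 36) = G*(36 + G))
(P((-3 - 5)²)*(-41))*Q = (((-3 - 5)²*(36 + (-3 - 5)²))*(-41))*4 = (((-8)²*(36 + (-8)²))*(-41))*4 = ((64*(36 + 64))*(-41))*4 = ((64*100)*(-41))*4 = (6400*(-41))*4 = -262400*4 = -1049600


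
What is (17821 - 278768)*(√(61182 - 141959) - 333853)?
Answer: 87117938791 - 260947*I*√80777 ≈ 8.7118e+10 - 7.4164e+7*I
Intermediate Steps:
(17821 - 278768)*(√(61182 - 141959) - 333853) = -260947*(√(-80777) - 333853) = -260947*(I*√80777 - 333853) = -260947*(-333853 + I*√80777) = 87117938791 - 260947*I*√80777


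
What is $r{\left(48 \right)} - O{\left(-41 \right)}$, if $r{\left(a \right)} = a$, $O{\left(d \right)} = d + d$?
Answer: $130$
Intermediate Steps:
$O{\left(d \right)} = 2 d$
$r{\left(48 \right)} - O{\left(-41 \right)} = 48 - 2 \left(-41\right) = 48 - -82 = 48 + 82 = 130$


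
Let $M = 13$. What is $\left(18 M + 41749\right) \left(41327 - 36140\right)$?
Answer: $217765821$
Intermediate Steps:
$\left(18 M + 41749\right) \left(41327 - 36140\right) = \left(18 \cdot 13 + 41749\right) \left(41327 - 36140\right) = \left(234 + 41749\right) 5187 = 41983 \cdot 5187 = 217765821$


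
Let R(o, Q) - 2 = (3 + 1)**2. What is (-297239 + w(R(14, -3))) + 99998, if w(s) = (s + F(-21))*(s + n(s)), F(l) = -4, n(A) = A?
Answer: -196737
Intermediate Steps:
R(o, Q) = 18 (R(o, Q) = 2 + (3 + 1)**2 = 2 + 4**2 = 2 + 16 = 18)
w(s) = 2*s*(-4 + s) (w(s) = (s - 4)*(s + s) = (-4 + s)*(2*s) = 2*s*(-4 + s))
(-297239 + w(R(14, -3))) + 99998 = (-297239 + 2*18*(-4 + 18)) + 99998 = (-297239 + 2*18*14) + 99998 = (-297239 + 504) + 99998 = -296735 + 99998 = -196737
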